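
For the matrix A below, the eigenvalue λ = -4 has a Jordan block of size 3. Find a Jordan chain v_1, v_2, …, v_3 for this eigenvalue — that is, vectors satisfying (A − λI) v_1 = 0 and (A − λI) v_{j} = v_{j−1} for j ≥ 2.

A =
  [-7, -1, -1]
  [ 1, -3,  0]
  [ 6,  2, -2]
A Jordan chain for λ = -4 of length 3:
v_1 = (2, -2, -4)ᵀ
v_2 = (-3, 1, 6)ᵀ
v_3 = (1, 0, 0)ᵀ

Let N = A − (-4)·I. We want v_3 with N^3 v_3 = 0 but N^2 v_3 ≠ 0; then v_{j-1} := N · v_j for j = 3, …, 2.

Pick v_3 = (1, 0, 0)ᵀ.
Then v_2 = N · v_3 = (-3, 1, 6)ᵀ.
Then v_1 = N · v_2 = (2, -2, -4)ᵀ.

Sanity check: (A − (-4)·I) v_1 = (0, 0, 0)ᵀ = 0. ✓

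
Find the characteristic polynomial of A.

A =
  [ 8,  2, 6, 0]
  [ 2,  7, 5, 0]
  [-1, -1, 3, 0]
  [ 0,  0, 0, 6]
x^4 - 24*x^3 + 216*x^2 - 864*x + 1296

Expanding det(x·I − A) (e.g. by cofactor expansion or by noting that A is similar to its Jordan form J, which has the same characteristic polynomial as A) gives
  χ_A(x) = x^4 - 24*x^3 + 216*x^2 - 864*x + 1296
which factors as (x - 6)^4. The eigenvalues (with algebraic multiplicities) are λ = 6 with multiplicity 4.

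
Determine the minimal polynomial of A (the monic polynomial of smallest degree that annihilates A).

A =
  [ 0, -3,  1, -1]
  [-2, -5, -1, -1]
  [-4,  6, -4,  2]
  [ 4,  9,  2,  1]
x^3 + 6*x^2 + 12*x + 8

The characteristic polynomial is χ_A(x) = (x + 2)^4, so the eigenvalues are known. The minimal polynomial is
  m_A(x) = Π_λ (x − λ)^{k_λ}
where k_λ is the size of the *largest* Jordan block for λ (equivalently, the smallest k with (A − λI)^k v = 0 for every generalised eigenvector v of λ).

  λ = -2: largest Jordan block has size 3, contributing (x + 2)^3

So m_A(x) = (x + 2)^3 = x^3 + 6*x^2 + 12*x + 8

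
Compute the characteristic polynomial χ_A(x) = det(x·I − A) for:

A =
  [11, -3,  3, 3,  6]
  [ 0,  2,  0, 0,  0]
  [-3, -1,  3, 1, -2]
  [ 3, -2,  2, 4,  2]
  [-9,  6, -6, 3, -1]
x^5 - 19*x^4 + 139*x^3 - 485*x^2 + 800*x - 500

Expanding det(x·I − A) (e.g. by cofactor expansion or by noting that A is similar to its Jordan form J, which has the same characteristic polynomial as A) gives
  χ_A(x) = x^5 - 19*x^4 + 139*x^3 - 485*x^2 + 800*x - 500
which factors as (x - 5)^3*(x - 2)^2. The eigenvalues (with algebraic multiplicities) are λ = 2 with multiplicity 2, λ = 5 with multiplicity 3.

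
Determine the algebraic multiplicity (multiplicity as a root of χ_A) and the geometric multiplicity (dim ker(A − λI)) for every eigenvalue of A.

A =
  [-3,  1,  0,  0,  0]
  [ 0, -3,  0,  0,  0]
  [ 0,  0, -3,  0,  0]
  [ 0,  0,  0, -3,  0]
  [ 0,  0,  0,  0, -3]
λ = -3: alg = 5, geom = 4

Step 1 — factor the characteristic polynomial to read off the algebraic multiplicities:
  χ_A(x) = (x + 3)^5

Step 2 — compute geometric multiplicities via the rank-nullity identity g(λ) = n − rank(A − λI):
  rank(A − (-3)·I) = 1, so dim ker(A − (-3)·I) = n − 1 = 4

Summary:
  λ = -3: algebraic multiplicity = 5, geometric multiplicity = 4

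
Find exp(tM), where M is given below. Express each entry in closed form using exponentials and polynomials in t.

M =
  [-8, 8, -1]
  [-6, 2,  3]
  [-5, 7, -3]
e^{tM} =
  [5*t*exp(-4*t) - 3*exp(-t) + 4*exp(-4*t), 5*t*exp(-4*t) + exp(-t) - exp(-4*t), -10*t*exp(-4*t) + 3*exp(-t) - 3*exp(-4*t)]
  [3*t*exp(-4*t) - 3*exp(-t) + 3*exp(-4*t), 3*t*exp(-4*t) + exp(-t), -6*t*exp(-4*t) + 3*exp(-t) - 3*exp(-4*t)]
  [4*t*exp(-4*t) - 3*exp(-t) + 3*exp(-4*t), 4*t*exp(-4*t) + exp(-t) - exp(-4*t), -8*t*exp(-4*t) + 3*exp(-t) - 2*exp(-4*t)]

Strategy: write M = P · J · P⁻¹ where J is a Jordan canonical form, so e^{tM} = P · e^{tJ} · P⁻¹, and e^{tJ} can be computed block-by-block.

M has Jordan form
J =
  [-4,  1,  0]
  [ 0, -4,  0]
  [ 0,  0, -1]
(up to reordering of blocks).

Per-block formulas:
  For a 1×1 block at λ = -1: exp(t · [-1]) = [e^(-1t)].
  For a 2×2 Jordan block J_2(-4): exp(t · J_2(-4)) = e^(-4t)·(I + t·N), where N is the 2×2 nilpotent shift.

After assembling e^{tJ} and conjugating by P, we get:

e^{tM} =
  [5*t*exp(-4*t) - 3*exp(-t) + 4*exp(-4*t), 5*t*exp(-4*t) + exp(-t) - exp(-4*t), -10*t*exp(-4*t) + 3*exp(-t) - 3*exp(-4*t)]
  [3*t*exp(-4*t) - 3*exp(-t) + 3*exp(-4*t), 3*t*exp(-4*t) + exp(-t), -6*t*exp(-4*t) + 3*exp(-t) - 3*exp(-4*t)]
  [4*t*exp(-4*t) - 3*exp(-t) + 3*exp(-4*t), 4*t*exp(-4*t) + exp(-t) - exp(-4*t), -8*t*exp(-4*t) + 3*exp(-t) - 2*exp(-4*t)]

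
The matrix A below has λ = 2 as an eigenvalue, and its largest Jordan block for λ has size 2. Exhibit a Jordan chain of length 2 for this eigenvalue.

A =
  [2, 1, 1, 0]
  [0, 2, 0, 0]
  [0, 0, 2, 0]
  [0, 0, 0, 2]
A Jordan chain for λ = 2 of length 2:
v_1 = (1, 0, 0, 0)ᵀ
v_2 = (0, 1, 0, 0)ᵀ

Let N = A − (2)·I. We want v_2 with N^2 v_2 = 0 but N^1 v_2 ≠ 0; then v_{j-1} := N · v_j for j = 2, …, 2.

Pick v_2 = (0, 1, 0, 0)ᵀ.
Then v_1 = N · v_2 = (1, 0, 0, 0)ᵀ.

Sanity check: (A − (2)·I) v_1 = (0, 0, 0, 0)ᵀ = 0. ✓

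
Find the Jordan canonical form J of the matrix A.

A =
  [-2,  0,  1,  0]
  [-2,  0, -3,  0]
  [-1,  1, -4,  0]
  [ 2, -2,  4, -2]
J_3(-2) ⊕ J_1(-2)

The characteristic polynomial is
  det(x·I − A) = x^4 + 8*x^3 + 24*x^2 + 32*x + 16 = (x + 2)^4

Eigenvalues and multiplicities (the geometric multiplicity of λ is n − rank(A − λI), which equals the number of Jordan blocks for λ):
  λ = -2: algebraic multiplicity = 4, geometric multiplicity = 2

Determining the block sizes for each eigenvalue:
  λ = -2: with am = 4 and gm = 2, the partition is not yet determined (e.g. several partitions of 4 into 2 parts exist). Let N = A − (-2)·I. Computing rank(N^1) = 2, rank(N^2) = 1, rank(N^3) = 0; the number of blocks of size ≥ j is rank(N^{j−1}) − rank(N^j), giving [2, 1, 1]. So we have 1 block(s) of size 3, 1 block(s) of size 1 → block sizes [3, 1]

Assembling the blocks gives a Jordan form
J =
  [-2,  1,  0,  0]
  [ 0, -2,  1,  0]
  [ 0,  0, -2,  0]
  [ 0,  0,  0, -2]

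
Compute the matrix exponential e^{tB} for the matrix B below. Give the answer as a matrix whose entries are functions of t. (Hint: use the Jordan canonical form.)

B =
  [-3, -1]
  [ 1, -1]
e^{tB} =
  [-t*exp(-2*t) + exp(-2*t), -t*exp(-2*t)]
  [t*exp(-2*t), t*exp(-2*t) + exp(-2*t)]

Strategy: write B = P · J · P⁻¹ where J is a Jordan canonical form, so e^{tB} = P · e^{tJ} · P⁻¹, and e^{tJ} can be computed block-by-block.

B has Jordan form
J =
  [-2,  1]
  [ 0, -2]
(up to reordering of blocks).

Per-block formulas:
  For a 2×2 Jordan block J_2(-2): exp(t · J_2(-2)) = e^(-2t)·(I + t·N), where N is the 2×2 nilpotent shift.

After assembling e^{tJ} and conjugating by P, we get:

e^{tB} =
  [-t*exp(-2*t) + exp(-2*t), -t*exp(-2*t)]
  [t*exp(-2*t), t*exp(-2*t) + exp(-2*t)]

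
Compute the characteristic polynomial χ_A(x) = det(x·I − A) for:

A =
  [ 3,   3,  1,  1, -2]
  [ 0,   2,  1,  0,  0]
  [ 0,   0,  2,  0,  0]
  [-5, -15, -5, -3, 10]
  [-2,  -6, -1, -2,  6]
x^5 - 10*x^4 + 40*x^3 - 80*x^2 + 80*x - 32

Expanding det(x·I − A) (e.g. by cofactor expansion or by noting that A is similar to its Jordan form J, which has the same characteristic polynomial as A) gives
  χ_A(x) = x^5 - 10*x^4 + 40*x^3 - 80*x^2 + 80*x - 32
which factors as (x - 2)^5. The eigenvalues (with algebraic multiplicities) are λ = 2 with multiplicity 5.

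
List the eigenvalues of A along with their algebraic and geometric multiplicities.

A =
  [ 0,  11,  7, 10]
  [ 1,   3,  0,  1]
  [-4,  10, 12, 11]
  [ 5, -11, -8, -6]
λ = -3: alg = 1, geom = 1; λ = 4: alg = 3, geom = 1

Step 1 — factor the characteristic polynomial to read off the algebraic multiplicities:
  χ_A(x) = (x - 4)^3*(x + 3)

Step 2 — compute geometric multiplicities via the rank-nullity identity g(λ) = n − rank(A − λI):
  rank(A − (-3)·I) = 3, so dim ker(A − (-3)·I) = n − 3 = 1
  rank(A − (4)·I) = 3, so dim ker(A − (4)·I) = n − 3 = 1

Summary:
  λ = -3: algebraic multiplicity = 1, geometric multiplicity = 1
  λ = 4: algebraic multiplicity = 3, geometric multiplicity = 1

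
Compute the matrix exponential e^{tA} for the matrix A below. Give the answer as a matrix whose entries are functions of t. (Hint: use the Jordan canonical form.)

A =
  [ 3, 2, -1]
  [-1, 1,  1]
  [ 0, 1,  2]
e^{tA} =
  [-t^2*exp(2*t)/2 + t*exp(2*t) + exp(2*t), -t^2*exp(2*t)/2 + 2*t*exp(2*t), t^2*exp(2*t)/2 - t*exp(2*t)]
  [-t*exp(2*t), -t*exp(2*t) + exp(2*t), t*exp(2*t)]
  [-t^2*exp(2*t)/2, -t^2*exp(2*t)/2 + t*exp(2*t), t^2*exp(2*t)/2 + exp(2*t)]

Strategy: write A = P · J · P⁻¹ where J is a Jordan canonical form, so e^{tA} = P · e^{tJ} · P⁻¹, and e^{tJ} can be computed block-by-block.

A has Jordan form
J =
  [2, 1, 0]
  [0, 2, 1]
  [0, 0, 2]
(up to reordering of blocks).

Per-block formulas:
  For a 3×3 Jordan block J_3(2): exp(t · J_3(2)) = e^(2t)·(I + t·N + (t^2/2)·N^2), where N is the 3×3 nilpotent shift.

After assembling e^{tJ} and conjugating by P, we get:

e^{tA} =
  [-t^2*exp(2*t)/2 + t*exp(2*t) + exp(2*t), -t^2*exp(2*t)/2 + 2*t*exp(2*t), t^2*exp(2*t)/2 - t*exp(2*t)]
  [-t*exp(2*t), -t*exp(2*t) + exp(2*t), t*exp(2*t)]
  [-t^2*exp(2*t)/2, -t^2*exp(2*t)/2 + t*exp(2*t), t^2*exp(2*t)/2 + exp(2*t)]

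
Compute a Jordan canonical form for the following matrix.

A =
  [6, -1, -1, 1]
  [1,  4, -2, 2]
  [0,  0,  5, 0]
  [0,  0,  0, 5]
J_3(5) ⊕ J_1(5)

The characteristic polynomial is
  det(x·I − A) = x^4 - 20*x^3 + 150*x^2 - 500*x + 625 = (x - 5)^4

Eigenvalues and multiplicities (the geometric multiplicity of λ is n − rank(A − λI), which equals the number of Jordan blocks for λ):
  λ = 5: algebraic multiplicity = 4, geometric multiplicity = 2

Determining the block sizes for each eigenvalue:
  λ = 5: with am = 4 and gm = 2, the partition is not yet determined (e.g. several partitions of 4 into 2 parts exist). Let N = A − (5)·I. Computing rank(N^1) = 2, rank(N^2) = 1, rank(N^3) = 0; the number of blocks of size ≥ j is rank(N^{j−1}) − rank(N^j), giving [2, 1, 1]. So we have 1 block(s) of size 3, 1 block(s) of size 1 → block sizes [3, 1]

Assembling the blocks gives a Jordan form
J =
  [5, 1, 0, 0]
  [0, 5, 1, 0]
  [0, 0, 5, 0]
  [0, 0, 0, 5]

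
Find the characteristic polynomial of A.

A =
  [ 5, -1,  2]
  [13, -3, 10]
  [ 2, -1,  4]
x^3 - 6*x^2 + 12*x - 8

Expanding det(x·I − A) (e.g. by cofactor expansion or by noting that A is similar to its Jordan form J, which has the same characteristic polynomial as A) gives
  χ_A(x) = x^3 - 6*x^2 + 12*x - 8
which factors as (x - 2)^3. The eigenvalues (with algebraic multiplicities) are λ = 2 with multiplicity 3.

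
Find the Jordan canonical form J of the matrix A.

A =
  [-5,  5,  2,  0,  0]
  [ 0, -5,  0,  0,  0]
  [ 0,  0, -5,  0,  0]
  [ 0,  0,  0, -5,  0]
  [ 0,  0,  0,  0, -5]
J_2(-5) ⊕ J_1(-5) ⊕ J_1(-5) ⊕ J_1(-5)

The characteristic polynomial is
  det(x·I − A) = x^5 + 25*x^4 + 250*x^3 + 1250*x^2 + 3125*x + 3125 = (x + 5)^5

Eigenvalues and multiplicities (the geometric multiplicity of λ is n − rank(A − λI), which equals the number of Jordan blocks for λ):
  λ = -5: algebraic multiplicity = 5, geometric multiplicity = 4

Determining the block sizes for each eigenvalue:
  λ = -5: 4 blocks summing to 5 forces exactly one block of size 2 and the rest size 1 → block sizes [2, 1, 1, 1]

Assembling the blocks gives a Jordan form
J =
  [-5,  1,  0,  0,  0]
  [ 0, -5,  0,  0,  0]
  [ 0,  0, -5,  0,  0]
  [ 0,  0,  0, -5,  0]
  [ 0,  0,  0,  0, -5]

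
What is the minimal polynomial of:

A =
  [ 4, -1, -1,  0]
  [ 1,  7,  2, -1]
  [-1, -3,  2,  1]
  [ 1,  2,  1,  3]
x^2 - 8*x + 16

The characteristic polynomial is χ_A(x) = (x - 4)^4, so the eigenvalues are known. The minimal polynomial is
  m_A(x) = Π_λ (x − λ)^{k_λ}
where k_λ is the size of the *largest* Jordan block for λ (equivalently, the smallest k with (A − λI)^k v = 0 for every generalised eigenvector v of λ).

  λ = 4: largest Jordan block has size 2, contributing (x − 4)^2

So m_A(x) = (x - 4)^2 = x^2 - 8*x + 16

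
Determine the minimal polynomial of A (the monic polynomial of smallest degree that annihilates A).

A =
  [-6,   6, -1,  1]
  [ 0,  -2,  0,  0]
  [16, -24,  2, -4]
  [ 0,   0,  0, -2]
x^2 + 4*x + 4

The characteristic polynomial is χ_A(x) = (x + 2)^4, so the eigenvalues are known. The minimal polynomial is
  m_A(x) = Π_λ (x − λ)^{k_λ}
where k_λ is the size of the *largest* Jordan block for λ (equivalently, the smallest k with (A − λI)^k v = 0 for every generalised eigenvector v of λ).

  λ = -2: largest Jordan block has size 2, contributing (x + 2)^2

So m_A(x) = (x + 2)^2 = x^2 + 4*x + 4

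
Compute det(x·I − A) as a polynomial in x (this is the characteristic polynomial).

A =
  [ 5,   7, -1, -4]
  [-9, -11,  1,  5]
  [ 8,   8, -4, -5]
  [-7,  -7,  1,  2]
x^4 + 8*x^3 + 24*x^2 + 32*x + 16

Expanding det(x·I − A) (e.g. by cofactor expansion or by noting that A is similar to its Jordan form J, which has the same characteristic polynomial as A) gives
  χ_A(x) = x^4 + 8*x^3 + 24*x^2 + 32*x + 16
which factors as (x + 2)^4. The eigenvalues (with algebraic multiplicities) are λ = -2 with multiplicity 4.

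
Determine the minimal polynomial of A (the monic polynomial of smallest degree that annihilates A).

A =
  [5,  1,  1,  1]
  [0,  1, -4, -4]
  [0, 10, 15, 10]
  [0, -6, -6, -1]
x^2 - 10*x + 25

The characteristic polynomial is χ_A(x) = (x - 5)^4, so the eigenvalues are known. The minimal polynomial is
  m_A(x) = Π_λ (x − λ)^{k_λ}
where k_λ is the size of the *largest* Jordan block for λ (equivalently, the smallest k with (A − λI)^k v = 0 for every generalised eigenvector v of λ).

  λ = 5: largest Jordan block has size 2, contributing (x − 5)^2

So m_A(x) = (x - 5)^2 = x^2 - 10*x + 25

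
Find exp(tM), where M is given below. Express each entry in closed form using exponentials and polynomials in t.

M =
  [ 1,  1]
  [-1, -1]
e^{tM} =
  [t + 1, t]
  [-t, 1 - t]

Strategy: write M = P · J · P⁻¹ where J is a Jordan canonical form, so e^{tM} = P · e^{tJ} · P⁻¹, and e^{tJ} can be computed block-by-block.

M has Jordan form
J =
  [0, 1]
  [0, 0]
(up to reordering of blocks).

Per-block formulas:
  For a 2×2 Jordan block J_2(0): exp(t · J_2(0)) = e^(0t)·(I + t·N), where N is the 2×2 nilpotent shift.

After assembling e^{tJ} and conjugating by P, we get:

e^{tM} =
  [t + 1, t]
  [-t, 1 - t]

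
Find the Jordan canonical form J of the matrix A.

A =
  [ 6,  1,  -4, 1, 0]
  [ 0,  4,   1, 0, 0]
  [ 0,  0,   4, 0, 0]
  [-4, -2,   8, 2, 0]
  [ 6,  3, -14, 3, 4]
J_3(4) ⊕ J_1(4) ⊕ J_1(4)

The characteristic polynomial is
  det(x·I − A) = x^5 - 20*x^4 + 160*x^3 - 640*x^2 + 1280*x - 1024 = (x - 4)^5

Eigenvalues and multiplicities (the geometric multiplicity of λ is n − rank(A − λI), which equals the number of Jordan blocks for λ):
  λ = 4: algebraic multiplicity = 5, geometric multiplicity = 3

Determining the block sizes for each eigenvalue:
  λ = 4: with am = 5 and gm = 3, the partition is not yet determined (e.g. several partitions of 5 into 3 parts exist). Let N = A − (4)·I. Computing rank(N^1) = 2, rank(N^2) = 1, rank(N^3) = 0; the number of blocks of size ≥ j is rank(N^{j−1}) − rank(N^j), giving [3, 1, 1]. So we have 1 block(s) of size 3, 2 block(s) of size 1 → block sizes [3, 1, 1]

Assembling the blocks gives a Jordan form
J =
  [4, 1, 0, 0, 0]
  [0, 4, 1, 0, 0]
  [0, 0, 4, 0, 0]
  [0, 0, 0, 4, 0]
  [0, 0, 0, 0, 4]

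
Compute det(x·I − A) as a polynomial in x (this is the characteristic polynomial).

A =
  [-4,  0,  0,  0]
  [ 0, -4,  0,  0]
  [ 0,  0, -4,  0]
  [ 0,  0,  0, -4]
x^4 + 16*x^3 + 96*x^2 + 256*x + 256

Expanding det(x·I − A) (e.g. by cofactor expansion or by noting that A is similar to its Jordan form J, which has the same characteristic polynomial as A) gives
  χ_A(x) = x^4 + 16*x^3 + 96*x^2 + 256*x + 256
which factors as (x + 4)^4. The eigenvalues (with algebraic multiplicities) are λ = -4 with multiplicity 4.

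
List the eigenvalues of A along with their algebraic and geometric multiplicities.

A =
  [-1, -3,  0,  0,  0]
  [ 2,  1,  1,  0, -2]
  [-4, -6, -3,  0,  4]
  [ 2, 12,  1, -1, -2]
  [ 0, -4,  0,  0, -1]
λ = -1: alg = 5, geom = 3

Step 1 — factor the characteristic polynomial to read off the algebraic multiplicities:
  χ_A(x) = (x + 1)^5

Step 2 — compute geometric multiplicities via the rank-nullity identity g(λ) = n − rank(A − λI):
  rank(A − (-1)·I) = 2, so dim ker(A − (-1)·I) = n − 2 = 3

Summary:
  λ = -1: algebraic multiplicity = 5, geometric multiplicity = 3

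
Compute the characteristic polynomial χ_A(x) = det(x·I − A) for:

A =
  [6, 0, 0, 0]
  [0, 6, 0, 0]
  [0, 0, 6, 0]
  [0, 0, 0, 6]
x^4 - 24*x^3 + 216*x^2 - 864*x + 1296

Expanding det(x·I − A) (e.g. by cofactor expansion or by noting that A is similar to its Jordan form J, which has the same characteristic polynomial as A) gives
  χ_A(x) = x^4 - 24*x^3 + 216*x^2 - 864*x + 1296
which factors as (x - 6)^4. The eigenvalues (with algebraic multiplicities) are λ = 6 with multiplicity 4.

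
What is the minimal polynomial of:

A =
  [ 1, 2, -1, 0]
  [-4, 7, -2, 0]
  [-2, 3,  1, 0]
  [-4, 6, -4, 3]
x^3 - 9*x^2 + 27*x - 27

The characteristic polynomial is χ_A(x) = (x - 3)^4, so the eigenvalues are known. The minimal polynomial is
  m_A(x) = Π_λ (x − λ)^{k_λ}
where k_λ is the size of the *largest* Jordan block for λ (equivalently, the smallest k with (A − λI)^k v = 0 for every generalised eigenvector v of λ).

  λ = 3: largest Jordan block has size 3, contributing (x − 3)^3

So m_A(x) = (x - 3)^3 = x^3 - 9*x^2 + 27*x - 27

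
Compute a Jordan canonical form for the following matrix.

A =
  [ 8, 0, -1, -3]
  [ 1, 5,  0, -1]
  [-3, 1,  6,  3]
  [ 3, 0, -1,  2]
J_3(5) ⊕ J_1(6)

The characteristic polynomial is
  det(x·I − A) = x^4 - 21*x^3 + 165*x^2 - 575*x + 750 = (x - 6)*(x - 5)^3

Eigenvalues and multiplicities (the geometric multiplicity of λ is n − rank(A − λI), which equals the number of Jordan blocks for λ):
  λ = 5: algebraic multiplicity = 3, geometric multiplicity = 1
  λ = 6: algebraic multiplicity = 1, geometric multiplicity = 1

Determining the block sizes for each eigenvalue:
  λ = 5: one block (gm = 1), so the single block has size am = 3 → block sizes [3]
  λ = 6: one block (gm = 1), so the single block has size am = 1 → block sizes [1]

Assembling the blocks gives a Jordan form
J =
  [5, 1, 0, 0]
  [0, 5, 1, 0]
  [0, 0, 5, 0]
  [0, 0, 0, 6]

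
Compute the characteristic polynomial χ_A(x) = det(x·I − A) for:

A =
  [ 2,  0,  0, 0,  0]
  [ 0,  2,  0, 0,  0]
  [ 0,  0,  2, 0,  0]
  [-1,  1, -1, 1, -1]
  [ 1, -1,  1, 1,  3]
x^5 - 10*x^4 + 40*x^3 - 80*x^2 + 80*x - 32

Expanding det(x·I − A) (e.g. by cofactor expansion or by noting that A is similar to its Jordan form J, which has the same characteristic polynomial as A) gives
  χ_A(x) = x^5 - 10*x^4 + 40*x^3 - 80*x^2 + 80*x - 32
which factors as (x - 2)^5. The eigenvalues (with algebraic multiplicities) are λ = 2 with multiplicity 5.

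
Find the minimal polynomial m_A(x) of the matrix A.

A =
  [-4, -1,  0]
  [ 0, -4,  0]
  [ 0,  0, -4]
x^2 + 8*x + 16

The characteristic polynomial is χ_A(x) = (x + 4)^3, so the eigenvalues are known. The minimal polynomial is
  m_A(x) = Π_λ (x − λ)^{k_λ}
where k_λ is the size of the *largest* Jordan block for λ (equivalently, the smallest k with (A − λI)^k v = 0 for every generalised eigenvector v of λ).

  λ = -4: largest Jordan block has size 2, contributing (x + 4)^2

So m_A(x) = (x + 4)^2 = x^2 + 8*x + 16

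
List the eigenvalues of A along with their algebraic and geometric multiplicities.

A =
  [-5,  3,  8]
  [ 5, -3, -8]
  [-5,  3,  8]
λ = 0: alg = 3, geom = 2

Step 1 — factor the characteristic polynomial to read off the algebraic multiplicities:
  χ_A(x) = x^3

Step 2 — compute geometric multiplicities via the rank-nullity identity g(λ) = n − rank(A − λI):
  rank(A − (0)·I) = 1, so dim ker(A − (0)·I) = n − 1 = 2

Summary:
  λ = 0: algebraic multiplicity = 3, geometric multiplicity = 2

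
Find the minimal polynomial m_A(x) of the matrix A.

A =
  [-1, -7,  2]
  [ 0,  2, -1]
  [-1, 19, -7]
x^3 + 6*x^2 + 12*x + 8

The characteristic polynomial is χ_A(x) = (x + 2)^3, so the eigenvalues are known. The minimal polynomial is
  m_A(x) = Π_λ (x − λ)^{k_λ}
where k_λ is the size of the *largest* Jordan block for λ (equivalently, the smallest k with (A − λI)^k v = 0 for every generalised eigenvector v of λ).

  λ = -2: largest Jordan block has size 3, contributing (x + 2)^3

So m_A(x) = (x + 2)^3 = x^3 + 6*x^2 + 12*x + 8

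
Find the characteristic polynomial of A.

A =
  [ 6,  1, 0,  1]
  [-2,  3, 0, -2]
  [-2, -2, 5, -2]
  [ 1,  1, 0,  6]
x^4 - 20*x^3 + 150*x^2 - 500*x + 625

Expanding det(x·I − A) (e.g. by cofactor expansion or by noting that A is similar to its Jordan form J, which has the same characteristic polynomial as A) gives
  χ_A(x) = x^4 - 20*x^3 + 150*x^2 - 500*x + 625
which factors as (x - 5)^4. The eigenvalues (with algebraic multiplicities) are λ = 5 with multiplicity 4.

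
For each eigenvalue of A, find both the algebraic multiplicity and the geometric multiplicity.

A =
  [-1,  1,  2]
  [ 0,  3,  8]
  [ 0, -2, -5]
λ = -1: alg = 3, geom = 2

Step 1 — factor the characteristic polynomial to read off the algebraic multiplicities:
  χ_A(x) = (x + 1)^3

Step 2 — compute geometric multiplicities via the rank-nullity identity g(λ) = n − rank(A − λI):
  rank(A − (-1)·I) = 1, so dim ker(A − (-1)·I) = n − 1 = 2

Summary:
  λ = -1: algebraic multiplicity = 3, geometric multiplicity = 2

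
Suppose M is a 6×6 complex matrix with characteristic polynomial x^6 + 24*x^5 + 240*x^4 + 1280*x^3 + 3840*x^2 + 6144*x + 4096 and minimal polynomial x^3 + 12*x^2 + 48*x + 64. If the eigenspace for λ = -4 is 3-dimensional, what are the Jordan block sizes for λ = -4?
Block sizes for λ = -4: [3, 2, 1]

Step 1 — from the characteristic polynomial, algebraic multiplicity of λ = -4 is 6. From dim ker(M − (-4)·I) = 3, there are exactly 3 Jordan blocks for λ = -4.
Step 2 — from the minimal polynomial, the factor (x + 4)^3 tells us the largest block for λ = -4 has size 3.
Step 3 — with total size 6, 3 blocks, and largest block 3, the block sizes (in nonincreasing order) are [3, 2, 1].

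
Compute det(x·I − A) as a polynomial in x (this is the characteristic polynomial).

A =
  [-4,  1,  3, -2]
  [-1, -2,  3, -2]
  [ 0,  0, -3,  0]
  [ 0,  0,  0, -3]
x^4 + 12*x^3 + 54*x^2 + 108*x + 81

Expanding det(x·I − A) (e.g. by cofactor expansion or by noting that A is similar to its Jordan form J, which has the same characteristic polynomial as A) gives
  χ_A(x) = x^4 + 12*x^3 + 54*x^2 + 108*x + 81
which factors as (x + 3)^4. The eigenvalues (with algebraic multiplicities) are λ = -3 with multiplicity 4.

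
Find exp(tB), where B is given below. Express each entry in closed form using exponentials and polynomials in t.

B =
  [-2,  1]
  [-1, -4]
e^{tB} =
  [t*exp(-3*t) + exp(-3*t), t*exp(-3*t)]
  [-t*exp(-3*t), -t*exp(-3*t) + exp(-3*t)]

Strategy: write B = P · J · P⁻¹ where J is a Jordan canonical form, so e^{tB} = P · e^{tJ} · P⁻¹, and e^{tJ} can be computed block-by-block.

B has Jordan form
J =
  [-3,  1]
  [ 0, -3]
(up to reordering of blocks).

Per-block formulas:
  For a 2×2 Jordan block J_2(-3): exp(t · J_2(-3)) = e^(-3t)·(I + t·N), where N is the 2×2 nilpotent shift.

After assembling e^{tJ} and conjugating by P, we get:

e^{tB} =
  [t*exp(-3*t) + exp(-3*t), t*exp(-3*t)]
  [-t*exp(-3*t), -t*exp(-3*t) + exp(-3*t)]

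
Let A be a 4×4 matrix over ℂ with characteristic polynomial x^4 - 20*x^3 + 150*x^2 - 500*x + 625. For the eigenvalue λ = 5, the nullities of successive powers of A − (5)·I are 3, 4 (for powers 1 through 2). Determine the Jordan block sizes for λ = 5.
Block sizes for λ = 5: [2, 1, 1]

From the dimensions of kernels of powers, the number of Jordan blocks of size at least j is d_j − d_{j−1} where d_j = dim ker(N^j) (with d_0 = 0). Computing the differences gives [3, 1].
The number of blocks of size exactly k is (#blocks of size ≥ k) − (#blocks of size ≥ k + 1), so the partition is: 2 block(s) of size 1, 1 block(s) of size 2.
In nonincreasing order the block sizes are [2, 1, 1].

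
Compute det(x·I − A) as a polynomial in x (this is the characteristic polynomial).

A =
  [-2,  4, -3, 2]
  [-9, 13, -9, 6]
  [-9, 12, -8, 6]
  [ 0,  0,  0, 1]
x^4 - 4*x^3 + 6*x^2 - 4*x + 1

Expanding det(x·I − A) (e.g. by cofactor expansion or by noting that A is similar to its Jordan form J, which has the same characteristic polynomial as A) gives
  χ_A(x) = x^4 - 4*x^3 + 6*x^2 - 4*x + 1
which factors as (x - 1)^4. The eigenvalues (with algebraic multiplicities) are λ = 1 with multiplicity 4.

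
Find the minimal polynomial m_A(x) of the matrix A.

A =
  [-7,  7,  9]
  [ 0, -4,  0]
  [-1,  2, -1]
x^3 + 12*x^2 + 48*x + 64

The characteristic polynomial is χ_A(x) = (x + 4)^3, so the eigenvalues are known. The minimal polynomial is
  m_A(x) = Π_λ (x − λ)^{k_λ}
where k_λ is the size of the *largest* Jordan block for λ (equivalently, the smallest k with (A − λI)^k v = 0 for every generalised eigenvector v of λ).

  λ = -4: largest Jordan block has size 3, contributing (x + 4)^3

So m_A(x) = (x + 4)^3 = x^3 + 12*x^2 + 48*x + 64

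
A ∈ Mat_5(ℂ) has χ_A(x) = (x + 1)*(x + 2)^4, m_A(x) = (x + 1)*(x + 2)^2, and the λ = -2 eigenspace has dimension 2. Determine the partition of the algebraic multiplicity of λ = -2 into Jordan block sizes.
Block sizes for λ = -2: [2, 2]

Step 1 — from the characteristic polynomial, algebraic multiplicity of λ = -2 is 4. From dim ker(A − (-2)·I) = 2, there are exactly 2 Jordan blocks for λ = -2.
Step 2 — from the minimal polynomial, the factor (x + 2)^2 tells us the largest block for λ = -2 has size 2.
Step 3 — with total size 4, 2 blocks, and largest block 2, the block sizes (in nonincreasing order) are [2, 2].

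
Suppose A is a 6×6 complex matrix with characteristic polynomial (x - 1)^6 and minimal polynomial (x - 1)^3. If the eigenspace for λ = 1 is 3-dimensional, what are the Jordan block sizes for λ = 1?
Block sizes for λ = 1: [3, 2, 1]

Step 1 — from the characteristic polynomial, algebraic multiplicity of λ = 1 is 6. From dim ker(A − (1)·I) = 3, there are exactly 3 Jordan blocks for λ = 1.
Step 2 — from the minimal polynomial, the factor (x − 1)^3 tells us the largest block for λ = 1 has size 3.
Step 3 — with total size 6, 3 blocks, and largest block 3, the block sizes (in nonincreasing order) are [3, 2, 1].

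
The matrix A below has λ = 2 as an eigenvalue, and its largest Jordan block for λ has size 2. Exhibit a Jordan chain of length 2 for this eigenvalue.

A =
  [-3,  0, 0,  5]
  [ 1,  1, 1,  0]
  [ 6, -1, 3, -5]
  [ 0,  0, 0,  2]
A Jordan chain for λ = 2 of length 2:
v_1 = (0, -1, -1, 0)ᵀ
v_2 = (0, 1, 0, 0)ᵀ

Let N = A − (2)·I. We want v_2 with N^2 v_2 = 0 but N^1 v_2 ≠ 0; then v_{j-1} := N · v_j for j = 2, …, 2.

Pick v_2 = (0, 1, 0, 0)ᵀ.
Then v_1 = N · v_2 = (0, -1, -1, 0)ᵀ.

Sanity check: (A − (2)·I) v_1 = (0, 0, 0, 0)ᵀ = 0. ✓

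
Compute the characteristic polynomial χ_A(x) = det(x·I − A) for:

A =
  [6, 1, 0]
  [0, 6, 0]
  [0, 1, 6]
x^3 - 18*x^2 + 108*x - 216

Expanding det(x·I − A) (e.g. by cofactor expansion or by noting that A is similar to its Jordan form J, which has the same characteristic polynomial as A) gives
  χ_A(x) = x^3 - 18*x^2 + 108*x - 216
which factors as (x - 6)^3. The eigenvalues (with algebraic multiplicities) are λ = 6 with multiplicity 3.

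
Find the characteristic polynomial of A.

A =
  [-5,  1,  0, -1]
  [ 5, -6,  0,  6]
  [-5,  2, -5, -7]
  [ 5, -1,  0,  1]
x^4 + 15*x^3 + 75*x^2 + 125*x

Expanding det(x·I − A) (e.g. by cofactor expansion or by noting that A is similar to its Jordan form J, which has the same characteristic polynomial as A) gives
  χ_A(x) = x^4 + 15*x^3 + 75*x^2 + 125*x
which factors as x*(x + 5)^3. The eigenvalues (with algebraic multiplicities) are λ = -5 with multiplicity 3, λ = 0 with multiplicity 1.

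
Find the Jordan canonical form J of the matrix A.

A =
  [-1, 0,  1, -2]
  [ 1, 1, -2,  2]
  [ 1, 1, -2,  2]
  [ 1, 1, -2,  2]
J_3(0) ⊕ J_1(0)

The characteristic polynomial is
  det(x·I − A) = x^4

Eigenvalues and multiplicities (the geometric multiplicity of λ is n − rank(A − λI), which equals the number of Jordan blocks for λ):
  λ = 0: algebraic multiplicity = 4, geometric multiplicity = 2

Determining the block sizes for each eigenvalue:
  λ = 0: with am = 4 and gm = 2, the partition is not yet determined (e.g. several partitions of 4 into 2 parts exist). Let N = A − (0)·I. Computing rank(N^1) = 2, rank(N^2) = 1, rank(N^3) = 0; the number of blocks of size ≥ j is rank(N^{j−1}) − rank(N^j), giving [2, 1, 1]. So we have 1 block(s) of size 3, 1 block(s) of size 1 → block sizes [3, 1]

Assembling the blocks gives a Jordan form
J =
  [0, 1, 0, 0]
  [0, 0, 1, 0]
  [0, 0, 0, 0]
  [0, 0, 0, 0]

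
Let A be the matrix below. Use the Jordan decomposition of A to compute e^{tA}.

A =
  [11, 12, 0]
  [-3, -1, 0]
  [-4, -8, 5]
e^{tA} =
  [6*t*exp(5*t) + exp(5*t), 12*t*exp(5*t), 0]
  [-3*t*exp(5*t), -6*t*exp(5*t) + exp(5*t), 0]
  [-4*t*exp(5*t), -8*t*exp(5*t), exp(5*t)]

Strategy: write A = P · J · P⁻¹ where J is a Jordan canonical form, so e^{tA} = P · e^{tJ} · P⁻¹, and e^{tJ} can be computed block-by-block.

A has Jordan form
J =
  [5, 1, 0]
  [0, 5, 0]
  [0, 0, 5]
(up to reordering of blocks).

Per-block formulas:
  For a 1×1 block at λ = 5: exp(t · [5]) = [e^(5t)].
  For a 2×2 Jordan block J_2(5): exp(t · J_2(5)) = e^(5t)·(I + t·N), where N is the 2×2 nilpotent shift.

After assembling e^{tJ} and conjugating by P, we get:

e^{tA} =
  [6*t*exp(5*t) + exp(5*t), 12*t*exp(5*t), 0]
  [-3*t*exp(5*t), -6*t*exp(5*t) + exp(5*t), 0]
  [-4*t*exp(5*t), -8*t*exp(5*t), exp(5*t)]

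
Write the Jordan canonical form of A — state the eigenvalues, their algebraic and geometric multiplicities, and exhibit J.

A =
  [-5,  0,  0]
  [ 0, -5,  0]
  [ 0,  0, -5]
J_1(-5) ⊕ J_1(-5) ⊕ J_1(-5)

The characteristic polynomial is
  det(x·I − A) = x^3 + 15*x^2 + 75*x + 125 = (x + 5)^3

Eigenvalues and multiplicities (the geometric multiplicity of λ is n − rank(A − λI), which equals the number of Jordan blocks for λ):
  λ = -5: algebraic multiplicity = 3, geometric multiplicity = 3

Determining the block sizes for each eigenvalue:
  λ = -5: gm = am = 3, so every block has size 1 → block sizes [1, 1, 1]

Assembling the blocks gives a Jordan form
J =
  [-5,  0,  0]
  [ 0, -5,  0]
  [ 0,  0, -5]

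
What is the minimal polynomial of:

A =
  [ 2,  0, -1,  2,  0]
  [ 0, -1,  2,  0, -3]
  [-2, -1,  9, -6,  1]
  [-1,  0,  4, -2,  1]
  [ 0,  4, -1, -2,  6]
x^5 - 14*x^4 + 76*x^3 - 200*x^2 + 256*x - 128

The characteristic polynomial is χ_A(x) = (x - 4)^2*(x - 2)^3, so the eigenvalues are known. The minimal polynomial is
  m_A(x) = Π_λ (x − λ)^{k_λ}
where k_λ is the size of the *largest* Jordan block for λ (equivalently, the smallest k with (A − λI)^k v = 0 for every generalised eigenvector v of λ).

  λ = 2: largest Jordan block has size 3, contributing (x − 2)^3
  λ = 4: largest Jordan block has size 2, contributing (x − 4)^2

So m_A(x) = (x - 4)^2*(x - 2)^3 = x^5 - 14*x^4 + 76*x^3 - 200*x^2 + 256*x - 128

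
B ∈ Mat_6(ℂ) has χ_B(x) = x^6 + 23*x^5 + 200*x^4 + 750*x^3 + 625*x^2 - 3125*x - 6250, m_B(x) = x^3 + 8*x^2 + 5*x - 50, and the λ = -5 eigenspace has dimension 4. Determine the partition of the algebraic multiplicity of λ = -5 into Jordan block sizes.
Block sizes for λ = -5: [2, 1, 1, 1]

Step 1 — from the characteristic polynomial, algebraic multiplicity of λ = -5 is 5. From dim ker(B − (-5)·I) = 4, there are exactly 4 Jordan blocks for λ = -5.
Step 2 — from the minimal polynomial, the factor (x + 5)^2 tells us the largest block for λ = -5 has size 2.
Step 3 — with total size 5, 4 blocks, and largest block 2, the block sizes (in nonincreasing order) are [2, 1, 1, 1].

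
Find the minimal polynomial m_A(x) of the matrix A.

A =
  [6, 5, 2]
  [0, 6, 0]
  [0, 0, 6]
x^2 - 12*x + 36

The characteristic polynomial is χ_A(x) = (x - 6)^3, so the eigenvalues are known. The minimal polynomial is
  m_A(x) = Π_λ (x − λ)^{k_λ}
where k_λ is the size of the *largest* Jordan block for λ (equivalently, the smallest k with (A − λI)^k v = 0 for every generalised eigenvector v of λ).

  λ = 6: largest Jordan block has size 2, contributing (x − 6)^2

So m_A(x) = (x - 6)^2 = x^2 - 12*x + 36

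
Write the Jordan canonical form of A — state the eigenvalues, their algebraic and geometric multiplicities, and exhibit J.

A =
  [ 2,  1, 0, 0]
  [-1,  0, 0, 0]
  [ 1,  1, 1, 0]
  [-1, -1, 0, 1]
J_2(1) ⊕ J_1(1) ⊕ J_1(1)

The characteristic polynomial is
  det(x·I − A) = x^4 - 4*x^3 + 6*x^2 - 4*x + 1 = (x - 1)^4

Eigenvalues and multiplicities (the geometric multiplicity of λ is n − rank(A − λI), which equals the number of Jordan blocks for λ):
  λ = 1: algebraic multiplicity = 4, geometric multiplicity = 3

Determining the block sizes for each eigenvalue:
  λ = 1: 3 blocks summing to 4 forces exactly one block of size 2 and the rest size 1 → block sizes [2, 1, 1]

Assembling the blocks gives a Jordan form
J =
  [1, 1, 0, 0]
  [0, 1, 0, 0]
  [0, 0, 1, 0]
  [0, 0, 0, 1]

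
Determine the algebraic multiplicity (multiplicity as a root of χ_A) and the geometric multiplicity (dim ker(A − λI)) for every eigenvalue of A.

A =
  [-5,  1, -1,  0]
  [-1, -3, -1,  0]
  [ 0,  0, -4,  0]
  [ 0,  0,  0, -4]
λ = -4: alg = 4, geom = 3

Step 1 — factor the characteristic polynomial to read off the algebraic multiplicities:
  χ_A(x) = (x + 4)^4

Step 2 — compute geometric multiplicities via the rank-nullity identity g(λ) = n − rank(A − λI):
  rank(A − (-4)·I) = 1, so dim ker(A − (-4)·I) = n − 1 = 3

Summary:
  λ = -4: algebraic multiplicity = 4, geometric multiplicity = 3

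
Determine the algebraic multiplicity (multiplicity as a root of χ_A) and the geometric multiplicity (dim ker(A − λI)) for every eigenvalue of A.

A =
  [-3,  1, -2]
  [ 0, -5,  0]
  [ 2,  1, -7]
λ = -5: alg = 3, geom = 2

Step 1 — factor the characteristic polynomial to read off the algebraic multiplicities:
  χ_A(x) = (x + 5)^3

Step 2 — compute geometric multiplicities via the rank-nullity identity g(λ) = n − rank(A − λI):
  rank(A − (-5)·I) = 1, so dim ker(A − (-5)·I) = n − 1 = 2

Summary:
  λ = -5: algebraic multiplicity = 3, geometric multiplicity = 2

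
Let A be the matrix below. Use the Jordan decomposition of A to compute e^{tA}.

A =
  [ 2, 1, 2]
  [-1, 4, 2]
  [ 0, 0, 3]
e^{tA} =
  [-t*exp(3*t) + exp(3*t), t*exp(3*t), 2*t*exp(3*t)]
  [-t*exp(3*t), t*exp(3*t) + exp(3*t), 2*t*exp(3*t)]
  [0, 0, exp(3*t)]

Strategy: write A = P · J · P⁻¹ where J is a Jordan canonical form, so e^{tA} = P · e^{tJ} · P⁻¹, and e^{tJ} can be computed block-by-block.

A has Jordan form
J =
  [3, 1, 0]
  [0, 3, 0]
  [0, 0, 3]
(up to reordering of blocks).

Per-block formulas:
  For a 1×1 block at λ = 3: exp(t · [3]) = [e^(3t)].
  For a 2×2 Jordan block J_2(3): exp(t · J_2(3)) = e^(3t)·(I + t·N), where N is the 2×2 nilpotent shift.

After assembling e^{tJ} and conjugating by P, we get:

e^{tA} =
  [-t*exp(3*t) + exp(3*t), t*exp(3*t), 2*t*exp(3*t)]
  [-t*exp(3*t), t*exp(3*t) + exp(3*t), 2*t*exp(3*t)]
  [0, 0, exp(3*t)]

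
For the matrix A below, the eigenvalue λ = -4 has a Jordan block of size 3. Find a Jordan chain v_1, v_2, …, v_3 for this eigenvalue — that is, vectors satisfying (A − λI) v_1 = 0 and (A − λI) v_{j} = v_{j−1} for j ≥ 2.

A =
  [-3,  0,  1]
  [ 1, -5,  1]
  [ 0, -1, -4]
A Jordan chain for λ = -4 of length 3:
v_1 = (1, 0, -1)ᵀ
v_2 = (1, 1, 0)ᵀ
v_3 = (1, 0, 0)ᵀ

Let N = A − (-4)·I. We want v_3 with N^3 v_3 = 0 but N^2 v_3 ≠ 0; then v_{j-1} := N · v_j for j = 3, …, 2.

Pick v_3 = (1, 0, 0)ᵀ.
Then v_2 = N · v_3 = (1, 1, 0)ᵀ.
Then v_1 = N · v_2 = (1, 0, -1)ᵀ.

Sanity check: (A − (-4)·I) v_1 = (0, 0, 0)ᵀ = 0. ✓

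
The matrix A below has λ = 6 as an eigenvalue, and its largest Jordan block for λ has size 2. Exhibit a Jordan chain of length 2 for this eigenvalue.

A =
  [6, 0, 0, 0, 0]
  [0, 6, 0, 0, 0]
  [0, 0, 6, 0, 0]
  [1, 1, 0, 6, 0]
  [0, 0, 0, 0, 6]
A Jordan chain for λ = 6 of length 2:
v_1 = (0, 0, 0, 1, 0)ᵀ
v_2 = (1, 0, 0, 0, 0)ᵀ

Let N = A − (6)·I. We want v_2 with N^2 v_2 = 0 but N^1 v_2 ≠ 0; then v_{j-1} := N · v_j for j = 2, …, 2.

Pick v_2 = (1, 0, 0, 0, 0)ᵀ.
Then v_1 = N · v_2 = (0, 0, 0, 1, 0)ᵀ.

Sanity check: (A − (6)·I) v_1 = (0, 0, 0, 0, 0)ᵀ = 0. ✓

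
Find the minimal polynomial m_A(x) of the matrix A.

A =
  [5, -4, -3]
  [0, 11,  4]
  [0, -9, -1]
x^3 - 15*x^2 + 75*x - 125

The characteristic polynomial is χ_A(x) = (x - 5)^3, so the eigenvalues are known. The minimal polynomial is
  m_A(x) = Π_λ (x − λ)^{k_λ}
where k_λ is the size of the *largest* Jordan block for λ (equivalently, the smallest k with (A − λI)^k v = 0 for every generalised eigenvector v of λ).

  λ = 5: largest Jordan block has size 3, contributing (x − 5)^3

So m_A(x) = (x - 5)^3 = x^3 - 15*x^2 + 75*x - 125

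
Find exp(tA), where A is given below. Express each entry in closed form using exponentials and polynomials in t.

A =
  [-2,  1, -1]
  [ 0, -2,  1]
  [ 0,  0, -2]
e^{tA} =
  [exp(-2*t), t*exp(-2*t), t^2*exp(-2*t)/2 - t*exp(-2*t)]
  [0, exp(-2*t), t*exp(-2*t)]
  [0, 0, exp(-2*t)]

Strategy: write A = P · J · P⁻¹ where J is a Jordan canonical form, so e^{tA} = P · e^{tJ} · P⁻¹, and e^{tJ} can be computed block-by-block.

A has Jordan form
J =
  [-2,  1,  0]
  [ 0, -2,  1]
  [ 0,  0, -2]
(up to reordering of blocks).

Per-block formulas:
  For a 3×3 Jordan block J_3(-2): exp(t · J_3(-2)) = e^(-2t)·(I + t·N + (t^2/2)·N^2), where N is the 3×3 nilpotent shift.

After assembling e^{tJ} and conjugating by P, we get:

e^{tA} =
  [exp(-2*t), t*exp(-2*t), t^2*exp(-2*t)/2 - t*exp(-2*t)]
  [0, exp(-2*t), t*exp(-2*t)]
  [0, 0, exp(-2*t)]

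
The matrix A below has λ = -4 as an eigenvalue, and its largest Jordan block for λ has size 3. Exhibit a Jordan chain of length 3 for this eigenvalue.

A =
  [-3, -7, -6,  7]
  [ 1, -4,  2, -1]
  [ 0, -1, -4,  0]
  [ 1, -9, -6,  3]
A Jordan chain for λ = -4 of length 3:
v_1 = (1, 0, -1, -1)ᵀ
v_2 = (1, 1, 0, 1)ᵀ
v_3 = (1, 0, 0, 0)ᵀ

Let N = A − (-4)·I. We want v_3 with N^3 v_3 = 0 but N^2 v_3 ≠ 0; then v_{j-1} := N · v_j for j = 3, …, 2.

Pick v_3 = (1, 0, 0, 0)ᵀ.
Then v_2 = N · v_3 = (1, 1, 0, 1)ᵀ.
Then v_1 = N · v_2 = (1, 0, -1, -1)ᵀ.

Sanity check: (A − (-4)·I) v_1 = (0, 0, 0, 0)ᵀ = 0. ✓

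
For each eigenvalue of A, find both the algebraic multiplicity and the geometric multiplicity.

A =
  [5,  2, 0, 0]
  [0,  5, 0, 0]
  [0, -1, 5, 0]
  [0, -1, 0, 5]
λ = 5: alg = 4, geom = 3

Step 1 — factor the characteristic polynomial to read off the algebraic multiplicities:
  χ_A(x) = (x - 5)^4

Step 2 — compute geometric multiplicities via the rank-nullity identity g(λ) = n − rank(A − λI):
  rank(A − (5)·I) = 1, so dim ker(A − (5)·I) = n − 1 = 3

Summary:
  λ = 5: algebraic multiplicity = 4, geometric multiplicity = 3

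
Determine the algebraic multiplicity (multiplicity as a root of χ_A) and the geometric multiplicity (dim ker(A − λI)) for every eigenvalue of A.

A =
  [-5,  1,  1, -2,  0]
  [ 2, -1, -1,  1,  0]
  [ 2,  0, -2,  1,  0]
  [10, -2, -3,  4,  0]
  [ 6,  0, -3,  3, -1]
λ = -1: alg = 5, geom = 3

Step 1 — factor the characteristic polynomial to read off the algebraic multiplicities:
  χ_A(x) = (x + 1)^5

Step 2 — compute geometric multiplicities via the rank-nullity identity g(λ) = n − rank(A − λI):
  rank(A − (-1)·I) = 2, so dim ker(A − (-1)·I) = n − 2 = 3

Summary:
  λ = -1: algebraic multiplicity = 5, geometric multiplicity = 3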